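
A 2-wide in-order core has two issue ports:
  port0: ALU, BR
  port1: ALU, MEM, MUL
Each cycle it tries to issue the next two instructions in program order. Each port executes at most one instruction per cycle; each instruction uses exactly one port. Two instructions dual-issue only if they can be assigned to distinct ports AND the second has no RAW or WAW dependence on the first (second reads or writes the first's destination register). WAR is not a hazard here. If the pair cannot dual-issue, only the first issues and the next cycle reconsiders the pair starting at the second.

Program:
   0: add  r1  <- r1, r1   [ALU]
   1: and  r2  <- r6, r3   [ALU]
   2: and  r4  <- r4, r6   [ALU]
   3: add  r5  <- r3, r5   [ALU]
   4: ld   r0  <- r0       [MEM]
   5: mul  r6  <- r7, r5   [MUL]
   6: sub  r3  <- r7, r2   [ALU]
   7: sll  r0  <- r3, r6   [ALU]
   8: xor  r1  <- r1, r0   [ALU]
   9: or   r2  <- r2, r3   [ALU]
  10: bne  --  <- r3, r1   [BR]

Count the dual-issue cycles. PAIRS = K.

PAIRS = 4

#0 head=0: add and i0+i1 pair
#1 head=2: and add i2+i3 pair
#2 head=4: ld i4 no-port MEM/MUL
#3 head=5: mul sub i5+i6 pair
#4 head=7: sll i7 RAW r0
#5 head=8: xor or i8+i9 pair
#6 head=10: bne i10 tail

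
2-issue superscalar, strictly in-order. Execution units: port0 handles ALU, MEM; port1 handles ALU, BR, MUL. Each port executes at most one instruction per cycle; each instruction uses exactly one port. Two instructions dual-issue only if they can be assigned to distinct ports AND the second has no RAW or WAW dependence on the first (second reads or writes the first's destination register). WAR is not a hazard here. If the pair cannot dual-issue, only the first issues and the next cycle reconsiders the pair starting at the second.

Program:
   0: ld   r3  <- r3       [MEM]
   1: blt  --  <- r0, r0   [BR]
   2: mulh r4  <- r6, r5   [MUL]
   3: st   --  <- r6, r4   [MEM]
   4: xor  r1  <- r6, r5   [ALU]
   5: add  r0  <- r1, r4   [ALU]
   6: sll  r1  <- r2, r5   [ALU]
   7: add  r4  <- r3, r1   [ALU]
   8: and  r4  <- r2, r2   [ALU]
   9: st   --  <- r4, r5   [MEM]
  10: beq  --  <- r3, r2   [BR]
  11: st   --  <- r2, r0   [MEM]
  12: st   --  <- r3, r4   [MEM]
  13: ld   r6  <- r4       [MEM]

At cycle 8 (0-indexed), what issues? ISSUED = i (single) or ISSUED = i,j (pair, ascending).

0. ld.MEM blt.BR @i0/i1  | 2-wide
1. mulh.MUL @i2  | RAW r4
2. st.MEM xor.ALU @i3/i4  | 2-wide
3. add.ALU sll.ALU @i5/i6  | 2-wide
4. add.ALU @i7  | WAW r4
5. and.ALU @i8  | RAW r4
6. st.MEM beq.BR @i9/i10  | 2-wide
7. st.MEM @i11  | no-port MEM/MEM
8. st.MEM @i12  | no-port MEM/MEM
9. ld.MEM @i13  | tail

ISSUED = 12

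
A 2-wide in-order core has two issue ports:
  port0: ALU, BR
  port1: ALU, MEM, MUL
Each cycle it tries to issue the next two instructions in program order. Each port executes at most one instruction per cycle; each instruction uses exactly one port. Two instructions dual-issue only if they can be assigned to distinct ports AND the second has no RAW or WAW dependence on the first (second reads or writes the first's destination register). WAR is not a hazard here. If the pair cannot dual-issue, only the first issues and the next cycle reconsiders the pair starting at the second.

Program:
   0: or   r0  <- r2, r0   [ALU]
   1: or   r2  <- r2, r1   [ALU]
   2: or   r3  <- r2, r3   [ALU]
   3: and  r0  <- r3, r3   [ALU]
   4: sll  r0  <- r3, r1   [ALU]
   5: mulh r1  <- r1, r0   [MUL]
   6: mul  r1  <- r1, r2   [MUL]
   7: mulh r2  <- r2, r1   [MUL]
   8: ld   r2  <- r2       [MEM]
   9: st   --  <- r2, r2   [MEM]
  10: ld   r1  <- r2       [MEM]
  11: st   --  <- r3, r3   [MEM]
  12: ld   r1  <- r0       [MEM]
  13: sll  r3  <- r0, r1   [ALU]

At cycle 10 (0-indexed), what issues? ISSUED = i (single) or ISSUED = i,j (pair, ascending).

ISSUED = 11

t=0 i0,i1:or.ALU;or.ALU ; dual
t=1 i2:or.ALU ; RAW r3
t=2 i3:and.ALU ; WAW r0
t=3 i4:sll.ALU ; RAW r0
t=4 i5:mulh.MUL ; no-port MUL/MUL
t=5 i6:mul.MUL ; no-port MUL/MUL
t=6 i7:mulh.MUL ; no-port MUL/MEM
t=7 i8:ld.MEM ; no-port MEM/MEM
t=8 i9:st.MEM ; no-port MEM/MEM
t=9 i10:ld.MEM ; no-port MEM/MEM
t=10 i11:st.MEM ; no-port MEM/MEM
t=11 i12:ld.MEM ; RAW r1
t=12 i13:sll.ALU ; tail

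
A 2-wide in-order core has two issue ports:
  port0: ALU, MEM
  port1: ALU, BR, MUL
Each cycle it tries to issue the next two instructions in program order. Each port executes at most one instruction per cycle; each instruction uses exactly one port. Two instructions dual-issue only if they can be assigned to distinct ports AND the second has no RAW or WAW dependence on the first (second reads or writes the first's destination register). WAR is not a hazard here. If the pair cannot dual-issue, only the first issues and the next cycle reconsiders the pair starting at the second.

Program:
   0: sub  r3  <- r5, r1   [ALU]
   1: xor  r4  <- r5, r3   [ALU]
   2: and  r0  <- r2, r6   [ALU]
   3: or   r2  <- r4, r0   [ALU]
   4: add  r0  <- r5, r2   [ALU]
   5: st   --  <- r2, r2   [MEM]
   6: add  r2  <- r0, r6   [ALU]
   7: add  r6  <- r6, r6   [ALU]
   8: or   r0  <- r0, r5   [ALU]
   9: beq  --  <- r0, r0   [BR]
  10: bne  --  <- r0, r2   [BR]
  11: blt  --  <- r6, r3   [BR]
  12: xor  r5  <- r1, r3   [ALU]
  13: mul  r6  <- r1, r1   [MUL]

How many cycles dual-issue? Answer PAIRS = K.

PAIRS = 4

[0] i0  sub.ALU  -- RAW r3
[1] i1+i2  xor.ALU;and.ALU  -- pair
[2] i3  or.ALU  -- RAW r2
[3] i4+i5  add.ALU;st.MEM  -- pair
[4] i6+i7  add.ALU;add.ALU  -- pair
[5] i8  or.ALU  -- RAW r0
[6] i9  beq.BR  -- no-port BR/BR
[7] i10  bne.BR  -- no-port BR/BR
[8] i11+i12  blt.BR;xor.ALU  -- pair
[9] i13  mul.MUL  -- tail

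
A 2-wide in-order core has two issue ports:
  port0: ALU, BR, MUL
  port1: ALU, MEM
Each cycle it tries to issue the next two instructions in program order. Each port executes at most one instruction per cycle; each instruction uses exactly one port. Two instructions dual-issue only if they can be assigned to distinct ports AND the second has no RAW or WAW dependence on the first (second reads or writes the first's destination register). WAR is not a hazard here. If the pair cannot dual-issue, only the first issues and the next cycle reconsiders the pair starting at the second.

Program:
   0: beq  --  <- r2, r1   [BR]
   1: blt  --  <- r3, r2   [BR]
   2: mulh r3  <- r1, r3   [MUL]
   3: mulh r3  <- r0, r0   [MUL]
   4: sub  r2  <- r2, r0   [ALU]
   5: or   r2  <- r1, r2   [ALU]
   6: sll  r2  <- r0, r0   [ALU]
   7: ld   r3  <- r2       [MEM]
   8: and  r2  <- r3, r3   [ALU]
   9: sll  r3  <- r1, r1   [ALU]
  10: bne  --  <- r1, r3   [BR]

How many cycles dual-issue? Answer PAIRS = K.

PAIRS = 2

t=0 i0:beq.BR ; no-port BR/BR
t=1 i1:blt.BR ; no-port BR/MUL
t=2 i2:mulh.MUL ; no-port MUL/MUL
t=3 i3&i4:mulh.MUL/sub.ALU ; 2-wide
t=4 i5:or.ALU ; WAW r2
t=5 i6:sll.ALU ; RAW r2
t=6 i7:ld.MEM ; RAW r3
t=7 i8&i9:and.ALU/sll.ALU ; 2-wide
t=8 i10:bne.BR ; tail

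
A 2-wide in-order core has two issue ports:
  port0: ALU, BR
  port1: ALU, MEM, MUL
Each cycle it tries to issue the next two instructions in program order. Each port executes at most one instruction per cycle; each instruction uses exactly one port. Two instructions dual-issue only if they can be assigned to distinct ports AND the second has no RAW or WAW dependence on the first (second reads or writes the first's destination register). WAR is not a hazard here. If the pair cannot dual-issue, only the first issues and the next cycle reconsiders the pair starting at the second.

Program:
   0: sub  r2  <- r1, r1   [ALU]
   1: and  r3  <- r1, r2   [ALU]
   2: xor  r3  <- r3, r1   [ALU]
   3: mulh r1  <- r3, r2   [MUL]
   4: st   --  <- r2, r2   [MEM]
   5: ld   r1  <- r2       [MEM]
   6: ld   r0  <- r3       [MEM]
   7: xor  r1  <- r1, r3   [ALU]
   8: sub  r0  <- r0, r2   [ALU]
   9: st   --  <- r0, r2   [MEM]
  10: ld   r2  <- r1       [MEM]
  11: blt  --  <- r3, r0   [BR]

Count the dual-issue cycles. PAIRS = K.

[0] i0  sub  -- RAW r2
[1] i1  and  -- RAW+WAW r3
[2] i2  xor  -- RAW r3
[3] i3  mulh  -- no-port MUL/MEM
[4] i4  st  -- no-port MEM/MEM
[5] i5  ld  -- no-port MEM/MEM
[6] i6/i7  ld;xor  -- 2-wide
[7] i8  sub  -- RAW r0
[8] i9  st  -- no-port MEM/MEM
[9] i10/i11  ld;blt  -- 2-wide

PAIRS = 2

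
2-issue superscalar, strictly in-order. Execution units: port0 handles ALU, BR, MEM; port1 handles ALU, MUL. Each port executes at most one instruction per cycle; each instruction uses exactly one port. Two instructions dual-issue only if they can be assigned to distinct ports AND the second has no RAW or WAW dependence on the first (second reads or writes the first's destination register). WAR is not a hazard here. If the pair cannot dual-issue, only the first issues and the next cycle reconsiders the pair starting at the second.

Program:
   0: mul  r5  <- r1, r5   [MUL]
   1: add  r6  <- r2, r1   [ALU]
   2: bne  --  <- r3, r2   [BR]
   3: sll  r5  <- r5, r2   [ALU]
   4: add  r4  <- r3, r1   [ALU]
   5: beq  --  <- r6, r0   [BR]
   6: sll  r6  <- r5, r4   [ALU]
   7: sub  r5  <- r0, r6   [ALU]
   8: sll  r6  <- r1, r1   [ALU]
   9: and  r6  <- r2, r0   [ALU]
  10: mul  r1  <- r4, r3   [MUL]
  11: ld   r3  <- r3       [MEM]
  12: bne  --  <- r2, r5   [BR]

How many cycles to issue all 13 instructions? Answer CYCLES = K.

CYCLES = 8

#0 head=0: mul+add i0,i1 2-wide
#1 head=2: bne+sll i2,i3 2-wide
#2 head=4: add+beq i4,i5 2-wide
#3 head=6: sll i6 RAW r6
#4 head=7: sub+sll i7,i8 2-wide
#5 head=9: and+mul i9,i10 2-wide
#6 head=11: ld i11 no-port MEM/BR
#7 head=12: bne i12 tail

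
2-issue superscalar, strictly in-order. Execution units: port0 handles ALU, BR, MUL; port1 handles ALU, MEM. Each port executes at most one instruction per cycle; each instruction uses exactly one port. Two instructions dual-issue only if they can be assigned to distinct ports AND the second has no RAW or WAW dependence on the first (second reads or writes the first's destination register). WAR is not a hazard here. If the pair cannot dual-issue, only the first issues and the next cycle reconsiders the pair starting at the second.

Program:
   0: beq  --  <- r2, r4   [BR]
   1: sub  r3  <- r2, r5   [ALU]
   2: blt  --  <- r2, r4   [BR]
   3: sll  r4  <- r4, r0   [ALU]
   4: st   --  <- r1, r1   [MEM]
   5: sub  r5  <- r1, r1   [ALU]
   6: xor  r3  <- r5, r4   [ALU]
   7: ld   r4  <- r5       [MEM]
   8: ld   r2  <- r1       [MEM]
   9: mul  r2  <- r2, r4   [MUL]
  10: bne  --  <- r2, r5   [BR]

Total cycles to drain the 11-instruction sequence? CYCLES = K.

0. beq sub @i0+i1  | 2-wide
1. blt sll @i2+i3  | 2-wide
2. st sub @i4+i5  | 2-wide
3. xor ld @i6+i7  | 2-wide
4. ld @i8  | RAW+WAW r2
5. mul @i9  | no-port MUL/BR
6. bne @i10  | tail

CYCLES = 7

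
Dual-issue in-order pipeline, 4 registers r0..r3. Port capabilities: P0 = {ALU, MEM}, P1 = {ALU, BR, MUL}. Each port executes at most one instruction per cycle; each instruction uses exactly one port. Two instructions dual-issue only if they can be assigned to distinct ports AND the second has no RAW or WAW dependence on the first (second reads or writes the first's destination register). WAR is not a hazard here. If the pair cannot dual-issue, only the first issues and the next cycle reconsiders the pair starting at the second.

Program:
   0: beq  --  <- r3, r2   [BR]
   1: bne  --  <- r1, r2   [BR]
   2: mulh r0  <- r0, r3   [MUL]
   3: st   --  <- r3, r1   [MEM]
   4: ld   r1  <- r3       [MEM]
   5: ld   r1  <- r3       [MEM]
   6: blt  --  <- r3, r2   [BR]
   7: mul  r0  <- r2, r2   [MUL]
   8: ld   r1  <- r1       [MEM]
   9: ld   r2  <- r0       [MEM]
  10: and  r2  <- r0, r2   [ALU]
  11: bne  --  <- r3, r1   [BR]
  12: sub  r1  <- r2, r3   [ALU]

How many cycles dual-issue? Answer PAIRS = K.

  cy0 -> i0 (beq.BR) no-port BR/BR
  cy1 -> i1 (bne.BR) no-port BR/MUL
  cy2 -> i2,i3 (mulh.MUL+st.MEM) dual
  cy3 -> i4 (ld.MEM) no-port MEM/MEM
  cy4 -> i5,i6 (ld.MEM+blt.BR) dual
  cy5 -> i7,i8 (mul.MUL+ld.MEM) dual
  cy6 -> i9 (ld.MEM) RAW+WAW r2
  cy7 -> i10,i11 (and.ALU+bne.BR) dual
  cy8 -> i12 (sub.ALU) tail

PAIRS = 4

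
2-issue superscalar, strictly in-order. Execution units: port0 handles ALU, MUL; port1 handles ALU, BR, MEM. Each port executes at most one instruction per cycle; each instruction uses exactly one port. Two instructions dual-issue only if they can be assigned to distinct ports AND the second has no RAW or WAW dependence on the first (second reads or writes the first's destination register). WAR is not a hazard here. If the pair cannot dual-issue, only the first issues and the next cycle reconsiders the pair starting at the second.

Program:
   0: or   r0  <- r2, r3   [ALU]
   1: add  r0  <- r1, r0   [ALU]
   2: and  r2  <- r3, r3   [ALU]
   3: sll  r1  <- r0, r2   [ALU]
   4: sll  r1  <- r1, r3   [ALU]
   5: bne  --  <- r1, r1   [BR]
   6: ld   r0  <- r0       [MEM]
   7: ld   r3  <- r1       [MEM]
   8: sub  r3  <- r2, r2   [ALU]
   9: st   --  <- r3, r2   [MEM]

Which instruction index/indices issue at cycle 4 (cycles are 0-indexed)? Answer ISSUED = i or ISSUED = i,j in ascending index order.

ISSUED = 5

c0: i0 or.ALU  RAW+WAW r0
c1: i1+i2 add.ALU and.ALU  pair
c2: i3 sll.ALU  RAW+WAW r1
c3: i4 sll.ALU  RAW r1
c4: i5 bne.BR  no-port BR/MEM
c5: i6 ld.MEM  no-port MEM/MEM
c6: i7 ld.MEM  WAW r3
c7: i8 sub.ALU  RAW r3
c8: i9 st.MEM  tail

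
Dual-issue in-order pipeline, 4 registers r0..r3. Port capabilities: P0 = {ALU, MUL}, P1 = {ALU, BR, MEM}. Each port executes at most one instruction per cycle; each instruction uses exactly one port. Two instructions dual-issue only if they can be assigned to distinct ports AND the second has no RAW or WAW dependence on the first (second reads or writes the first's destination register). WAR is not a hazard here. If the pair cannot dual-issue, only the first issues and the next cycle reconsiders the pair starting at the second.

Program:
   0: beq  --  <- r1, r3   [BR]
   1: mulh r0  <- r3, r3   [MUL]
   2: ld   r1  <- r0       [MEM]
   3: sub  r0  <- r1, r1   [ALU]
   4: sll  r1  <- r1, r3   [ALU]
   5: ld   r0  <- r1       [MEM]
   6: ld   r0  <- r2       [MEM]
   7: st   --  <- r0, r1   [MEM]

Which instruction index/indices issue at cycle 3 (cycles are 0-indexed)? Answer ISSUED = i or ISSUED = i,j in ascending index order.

ISSUED = 5

  cy0 -> i0+i1 (beq;mulh) dual
  cy1 -> i2 (ld) RAW r1
  cy2 -> i3+i4 (sub;sll) dual
  cy3 -> i5 (ld) no-port MEM/MEM
  cy4 -> i6 (ld) no-port MEM/MEM
  cy5 -> i7 (st) tail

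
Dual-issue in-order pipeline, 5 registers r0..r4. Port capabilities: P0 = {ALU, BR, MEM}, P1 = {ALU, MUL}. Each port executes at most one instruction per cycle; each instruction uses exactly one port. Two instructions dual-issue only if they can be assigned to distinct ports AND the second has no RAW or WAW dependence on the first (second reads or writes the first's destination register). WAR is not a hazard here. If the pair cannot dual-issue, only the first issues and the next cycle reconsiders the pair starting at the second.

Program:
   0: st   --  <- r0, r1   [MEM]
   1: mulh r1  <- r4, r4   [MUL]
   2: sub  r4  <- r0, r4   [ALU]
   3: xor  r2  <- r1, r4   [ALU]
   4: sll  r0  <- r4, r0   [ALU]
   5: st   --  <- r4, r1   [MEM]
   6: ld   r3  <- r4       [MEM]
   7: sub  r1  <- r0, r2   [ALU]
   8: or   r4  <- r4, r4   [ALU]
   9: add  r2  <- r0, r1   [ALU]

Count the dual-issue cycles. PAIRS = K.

PAIRS = 4

[0] i0&i1  st.MEM+mulh.MUL  -- 2-wide
[1] i2  sub.ALU  -- RAW r4
[2] i3&i4  xor.ALU+sll.ALU  -- 2-wide
[3] i5  st.MEM  -- no-port MEM/MEM
[4] i6&i7  ld.MEM+sub.ALU  -- 2-wide
[5] i8&i9  or.ALU+add.ALU  -- 2-wide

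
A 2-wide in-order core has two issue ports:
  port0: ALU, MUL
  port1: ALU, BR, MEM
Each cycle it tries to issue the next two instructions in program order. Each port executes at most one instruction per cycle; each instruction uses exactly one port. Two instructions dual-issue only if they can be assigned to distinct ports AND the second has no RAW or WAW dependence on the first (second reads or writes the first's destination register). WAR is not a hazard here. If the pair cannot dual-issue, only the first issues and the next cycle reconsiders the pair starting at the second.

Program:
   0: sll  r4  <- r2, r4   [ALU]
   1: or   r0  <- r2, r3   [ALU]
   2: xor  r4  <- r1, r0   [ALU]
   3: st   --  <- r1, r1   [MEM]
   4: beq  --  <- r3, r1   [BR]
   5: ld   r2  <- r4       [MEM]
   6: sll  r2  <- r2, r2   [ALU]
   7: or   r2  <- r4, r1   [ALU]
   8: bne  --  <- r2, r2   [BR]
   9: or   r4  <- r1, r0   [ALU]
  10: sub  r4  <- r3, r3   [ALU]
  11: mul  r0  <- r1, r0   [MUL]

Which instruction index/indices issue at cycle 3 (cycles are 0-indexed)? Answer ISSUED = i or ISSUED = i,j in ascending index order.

0. sll/or @i0,i1  | 2-wide
1. xor/st @i2,i3  | 2-wide
2. beq @i4  | no-port BR/MEM
3. ld @i5  | RAW+WAW r2
4. sll @i6  | WAW r2
5. or @i7  | RAW r2
6. bne/or @i8,i9  | 2-wide
7. sub/mul @i10,i11  | 2-wide

ISSUED = 5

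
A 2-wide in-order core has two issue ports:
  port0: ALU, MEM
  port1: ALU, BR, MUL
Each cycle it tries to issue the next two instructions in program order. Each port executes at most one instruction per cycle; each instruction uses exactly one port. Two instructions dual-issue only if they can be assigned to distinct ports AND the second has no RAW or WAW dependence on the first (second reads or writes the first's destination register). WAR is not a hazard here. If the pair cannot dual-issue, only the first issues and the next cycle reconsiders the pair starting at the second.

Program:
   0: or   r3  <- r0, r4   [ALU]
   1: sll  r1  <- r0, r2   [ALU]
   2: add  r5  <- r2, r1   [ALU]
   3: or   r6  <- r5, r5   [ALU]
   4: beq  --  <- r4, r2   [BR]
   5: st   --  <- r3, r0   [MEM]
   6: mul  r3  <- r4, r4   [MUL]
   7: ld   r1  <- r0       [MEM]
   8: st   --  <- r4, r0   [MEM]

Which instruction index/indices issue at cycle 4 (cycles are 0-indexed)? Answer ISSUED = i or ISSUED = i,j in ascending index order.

ISSUED = 7

c0: i0&i1 or sll  dual
c1: i2 add  RAW r5
c2: i3&i4 or beq  dual
c3: i5&i6 st mul  dual
c4: i7 ld  no-port MEM/MEM
c5: i8 st  tail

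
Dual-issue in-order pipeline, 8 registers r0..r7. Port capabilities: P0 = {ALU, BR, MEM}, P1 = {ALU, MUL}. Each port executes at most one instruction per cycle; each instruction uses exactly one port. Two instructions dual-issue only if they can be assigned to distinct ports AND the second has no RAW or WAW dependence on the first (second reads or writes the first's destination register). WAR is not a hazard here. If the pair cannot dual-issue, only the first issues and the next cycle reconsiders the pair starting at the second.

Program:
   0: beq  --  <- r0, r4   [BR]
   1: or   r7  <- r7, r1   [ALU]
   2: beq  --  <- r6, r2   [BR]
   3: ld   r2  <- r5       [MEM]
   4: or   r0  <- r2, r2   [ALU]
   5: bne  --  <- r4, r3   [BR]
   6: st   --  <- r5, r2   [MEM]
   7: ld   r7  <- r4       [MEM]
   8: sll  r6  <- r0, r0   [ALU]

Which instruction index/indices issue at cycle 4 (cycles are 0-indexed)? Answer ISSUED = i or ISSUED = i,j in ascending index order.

t=0 i0,i1:beq.BR/or.ALU ; 2-wide
t=1 i2:beq.BR ; no-port BR/MEM
t=2 i3:ld.MEM ; RAW r2
t=3 i4,i5:or.ALU/bne.BR ; 2-wide
t=4 i6:st.MEM ; no-port MEM/MEM
t=5 i7,i8:ld.MEM/sll.ALU ; 2-wide

ISSUED = 6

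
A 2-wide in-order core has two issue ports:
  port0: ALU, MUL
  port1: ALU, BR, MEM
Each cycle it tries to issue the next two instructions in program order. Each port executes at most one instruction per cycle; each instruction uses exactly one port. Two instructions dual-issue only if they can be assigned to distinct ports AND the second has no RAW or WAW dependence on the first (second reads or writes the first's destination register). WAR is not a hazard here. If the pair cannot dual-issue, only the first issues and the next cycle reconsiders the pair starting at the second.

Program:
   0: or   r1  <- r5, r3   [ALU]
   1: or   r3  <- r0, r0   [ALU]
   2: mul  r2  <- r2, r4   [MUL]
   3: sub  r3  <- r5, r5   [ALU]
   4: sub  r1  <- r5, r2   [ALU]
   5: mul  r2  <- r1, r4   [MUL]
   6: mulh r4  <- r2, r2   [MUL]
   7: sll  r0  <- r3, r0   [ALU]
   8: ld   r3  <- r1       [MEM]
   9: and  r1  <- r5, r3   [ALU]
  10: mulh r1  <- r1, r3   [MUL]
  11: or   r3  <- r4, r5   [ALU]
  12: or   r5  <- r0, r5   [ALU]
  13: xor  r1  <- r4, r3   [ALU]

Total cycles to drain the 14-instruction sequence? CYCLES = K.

CYCLES = 9

0. or+or @i0+i1  | 2-wide
1. mul+sub @i2+i3  | 2-wide
2. sub @i4  | RAW r1
3. mul @i5  | no-port MUL/MUL
4. mulh+sll @i6+i7  | 2-wide
5. ld @i8  | RAW r3
6. and @i9  | RAW+WAW r1
7. mulh+or @i10+i11  | 2-wide
8. or+xor @i12+i13  | 2-wide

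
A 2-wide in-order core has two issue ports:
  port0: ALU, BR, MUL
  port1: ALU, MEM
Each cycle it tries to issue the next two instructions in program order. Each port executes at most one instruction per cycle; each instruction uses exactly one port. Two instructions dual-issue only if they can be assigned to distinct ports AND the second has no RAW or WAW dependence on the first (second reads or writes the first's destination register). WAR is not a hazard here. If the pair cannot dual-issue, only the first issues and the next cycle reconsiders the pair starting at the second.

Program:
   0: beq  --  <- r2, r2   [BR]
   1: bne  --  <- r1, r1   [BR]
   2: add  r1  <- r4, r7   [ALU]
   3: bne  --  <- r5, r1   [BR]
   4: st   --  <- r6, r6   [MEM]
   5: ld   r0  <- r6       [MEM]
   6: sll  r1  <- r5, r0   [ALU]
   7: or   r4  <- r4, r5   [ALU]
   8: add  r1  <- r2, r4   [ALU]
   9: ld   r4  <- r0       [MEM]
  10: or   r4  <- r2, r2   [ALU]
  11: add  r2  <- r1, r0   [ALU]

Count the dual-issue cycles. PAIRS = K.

PAIRS = 5

0. beq.BR @i0  | no-port BR/BR
1. bne.BR/add.ALU @i1+i2  | pair
2. bne.BR/st.MEM @i3+i4  | pair
3. ld.MEM @i5  | RAW r0
4. sll.ALU/or.ALU @i6+i7  | pair
5. add.ALU/ld.MEM @i8+i9  | pair
6. or.ALU/add.ALU @i10+i11  | pair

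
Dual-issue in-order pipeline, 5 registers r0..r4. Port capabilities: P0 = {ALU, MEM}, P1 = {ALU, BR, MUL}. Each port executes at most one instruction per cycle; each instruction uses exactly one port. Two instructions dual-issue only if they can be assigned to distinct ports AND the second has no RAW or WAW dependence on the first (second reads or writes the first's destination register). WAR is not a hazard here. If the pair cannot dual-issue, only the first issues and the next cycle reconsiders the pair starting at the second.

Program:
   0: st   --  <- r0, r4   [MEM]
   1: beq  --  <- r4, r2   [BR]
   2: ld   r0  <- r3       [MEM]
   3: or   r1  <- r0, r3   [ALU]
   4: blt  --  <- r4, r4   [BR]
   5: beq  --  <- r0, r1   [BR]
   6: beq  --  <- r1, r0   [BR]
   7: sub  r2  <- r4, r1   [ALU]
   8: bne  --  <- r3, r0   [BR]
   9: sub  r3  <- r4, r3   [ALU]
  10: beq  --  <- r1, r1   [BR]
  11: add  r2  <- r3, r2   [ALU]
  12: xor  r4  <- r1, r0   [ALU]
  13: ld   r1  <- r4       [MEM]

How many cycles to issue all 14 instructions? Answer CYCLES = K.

t=0 i0&i1:st+beq ; dual
t=1 i2:ld ; RAW r0
t=2 i3&i4:or+blt ; dual
t=3 i5:beq ; no-port BR/BR
t=4 i6&i7:beq+sub ; dual
t=5 i8&i9:bne+sub ; dual
t=6 i10&i11:beq+add ; dual
t=7 i12:xor ; RAW r4
t=8 i13:ld ; tail

CYCLES = 9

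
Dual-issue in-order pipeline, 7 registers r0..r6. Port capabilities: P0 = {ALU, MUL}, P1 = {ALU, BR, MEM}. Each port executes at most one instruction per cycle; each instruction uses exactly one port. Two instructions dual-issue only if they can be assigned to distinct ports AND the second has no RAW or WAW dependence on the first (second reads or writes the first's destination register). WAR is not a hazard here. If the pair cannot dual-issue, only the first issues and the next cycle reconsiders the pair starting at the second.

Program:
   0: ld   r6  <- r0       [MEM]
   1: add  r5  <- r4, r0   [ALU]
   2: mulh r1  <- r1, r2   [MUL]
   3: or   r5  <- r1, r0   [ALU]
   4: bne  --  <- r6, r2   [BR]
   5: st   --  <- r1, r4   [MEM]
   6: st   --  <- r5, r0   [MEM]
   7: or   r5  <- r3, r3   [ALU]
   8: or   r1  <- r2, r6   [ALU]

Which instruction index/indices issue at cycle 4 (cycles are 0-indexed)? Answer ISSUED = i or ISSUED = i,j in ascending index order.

  cy0 -> i0&i1 (ld.MEM/add.ALU) 2-wide
  cy1 -> i2 (mulh.MUL) RAW r1
  cy2 -> i3&i4 (or.ALU/bne.BR) 2-wide
  cy3 -> i5 (st.MEM) no-port MEM/MEM
  cy4 -> i6&i7 (st.MEM/or.ALU) 2-wide
  cy5 -> i8 (or.ALU) tail

ISSUED = 6,7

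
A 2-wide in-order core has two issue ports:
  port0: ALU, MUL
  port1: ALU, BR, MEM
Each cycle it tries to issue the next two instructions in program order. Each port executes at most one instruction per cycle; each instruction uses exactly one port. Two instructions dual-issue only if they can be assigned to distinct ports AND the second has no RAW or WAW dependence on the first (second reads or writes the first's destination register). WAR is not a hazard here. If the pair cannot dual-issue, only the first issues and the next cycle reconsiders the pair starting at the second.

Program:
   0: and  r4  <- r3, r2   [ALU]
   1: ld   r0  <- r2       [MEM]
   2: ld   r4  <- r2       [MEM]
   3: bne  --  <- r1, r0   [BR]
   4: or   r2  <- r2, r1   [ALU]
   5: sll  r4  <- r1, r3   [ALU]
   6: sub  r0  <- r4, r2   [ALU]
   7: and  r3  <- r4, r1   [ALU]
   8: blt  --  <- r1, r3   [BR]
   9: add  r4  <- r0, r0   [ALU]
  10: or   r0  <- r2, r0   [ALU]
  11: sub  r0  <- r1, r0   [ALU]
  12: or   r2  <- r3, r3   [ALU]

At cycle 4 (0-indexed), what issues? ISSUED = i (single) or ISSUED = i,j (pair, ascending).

  cy0 -> i0&i1 (and ld) dual
  cy1 -> i2 (ld) no-port MEM/BR
  cy2 -> i3&i4 (bne or) dual
  cy3 -> i5 (sll) RAW r4
  cy4 -> i6&i7 (sub and) dual
  cy5 -> i8&i9 (blt add) dual
  cy6 -> i10 (or) RAW+WAW r0
  cy7 -> i11&i12 (sub or) dual

ISSUED = 6,7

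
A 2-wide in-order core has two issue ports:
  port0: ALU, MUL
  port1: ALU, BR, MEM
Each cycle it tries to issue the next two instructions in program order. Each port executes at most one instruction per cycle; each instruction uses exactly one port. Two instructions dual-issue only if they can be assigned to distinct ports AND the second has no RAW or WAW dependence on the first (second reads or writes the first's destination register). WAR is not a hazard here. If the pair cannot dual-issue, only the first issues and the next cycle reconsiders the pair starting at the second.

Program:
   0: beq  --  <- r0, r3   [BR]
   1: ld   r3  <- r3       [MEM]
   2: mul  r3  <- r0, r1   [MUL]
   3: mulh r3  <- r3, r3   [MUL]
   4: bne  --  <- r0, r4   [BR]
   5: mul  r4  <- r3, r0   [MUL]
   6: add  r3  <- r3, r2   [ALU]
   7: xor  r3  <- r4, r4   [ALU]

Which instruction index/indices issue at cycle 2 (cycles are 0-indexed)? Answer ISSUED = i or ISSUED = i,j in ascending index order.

ISSUED = 2

#0 head=0: beq.BR i0 no-port BR/MEM
#1 head=1: ld.MEM i1 WAW r3
#2 head=2: mul.MUL i2 no-port MUL/MUL
#3 head=3: mulh.MUL;bne.BR i3/i4 dual
#4 head=5: mul.MUL;add.ALU i5/i6 dual
#5 head=7: xor.ALU i7 tail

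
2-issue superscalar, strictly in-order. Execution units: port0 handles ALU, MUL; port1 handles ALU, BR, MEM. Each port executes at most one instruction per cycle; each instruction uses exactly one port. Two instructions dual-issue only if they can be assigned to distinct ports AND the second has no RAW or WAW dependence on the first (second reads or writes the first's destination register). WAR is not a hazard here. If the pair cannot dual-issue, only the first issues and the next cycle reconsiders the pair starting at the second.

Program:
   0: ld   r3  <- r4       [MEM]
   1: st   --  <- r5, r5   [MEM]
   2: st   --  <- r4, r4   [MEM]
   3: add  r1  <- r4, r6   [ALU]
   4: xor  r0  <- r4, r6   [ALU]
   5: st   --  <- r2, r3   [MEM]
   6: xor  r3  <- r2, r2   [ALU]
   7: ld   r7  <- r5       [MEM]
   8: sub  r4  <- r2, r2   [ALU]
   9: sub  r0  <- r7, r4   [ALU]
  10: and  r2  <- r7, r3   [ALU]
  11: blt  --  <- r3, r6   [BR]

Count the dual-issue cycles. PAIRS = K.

PAIRS = 4

  cy0 -> i0 (ld.MEM) no-port MEM/MEM
  cy1 -> i1 (st.MEM) no-port MEM/MEM
  cy2 -> i2,i3 (st.MEM/add.ALU) dual
  cy3 -> i4,i5 (xor.ALU/st.MEM) dual
  cy4 -> i6,i7 (xor.ALU/ld.MEM) dual
  cy5 -> i8 (sub.ALU) RAW r4
  cy6 -> i9,i10 (sub.ALU/and.ALU) dual
  cy7 -> i11 (blt.BR) tail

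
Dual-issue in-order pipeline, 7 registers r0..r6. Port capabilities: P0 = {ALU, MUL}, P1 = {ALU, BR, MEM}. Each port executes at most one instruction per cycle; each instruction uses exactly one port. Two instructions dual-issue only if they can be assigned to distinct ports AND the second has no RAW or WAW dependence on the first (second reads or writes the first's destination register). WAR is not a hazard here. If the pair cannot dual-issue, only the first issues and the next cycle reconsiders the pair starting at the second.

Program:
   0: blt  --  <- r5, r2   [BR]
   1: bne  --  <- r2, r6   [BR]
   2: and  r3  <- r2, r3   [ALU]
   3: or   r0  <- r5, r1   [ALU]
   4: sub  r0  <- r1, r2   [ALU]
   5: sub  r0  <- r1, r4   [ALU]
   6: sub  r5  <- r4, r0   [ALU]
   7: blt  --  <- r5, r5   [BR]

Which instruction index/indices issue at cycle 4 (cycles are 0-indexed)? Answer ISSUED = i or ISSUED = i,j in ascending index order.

c0: i0 blt.BR  no-port BR/BR
c1: i1,i2 bne.BR+and.ALU  2-wide
c2: i3 or.ALU  WAW r0
c3: i4 sub.ALU  WAW r0
c4: i5 sub.ALU  RAW r0
c5: i6 sub.ALU  RAW r5
c6: i7 blt.BR  tail

ISSUED = 5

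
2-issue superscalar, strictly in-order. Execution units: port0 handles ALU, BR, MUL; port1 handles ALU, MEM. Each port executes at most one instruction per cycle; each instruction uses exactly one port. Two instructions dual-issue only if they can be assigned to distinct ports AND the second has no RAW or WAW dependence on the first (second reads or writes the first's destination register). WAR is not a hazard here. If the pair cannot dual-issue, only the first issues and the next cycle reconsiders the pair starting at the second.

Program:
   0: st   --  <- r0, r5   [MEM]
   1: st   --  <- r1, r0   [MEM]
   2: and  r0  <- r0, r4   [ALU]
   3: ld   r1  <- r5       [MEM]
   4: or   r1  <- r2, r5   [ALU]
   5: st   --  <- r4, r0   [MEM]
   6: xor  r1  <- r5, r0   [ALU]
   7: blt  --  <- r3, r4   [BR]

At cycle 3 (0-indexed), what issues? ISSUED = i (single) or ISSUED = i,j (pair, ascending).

[0] i0  st  -- no-port MEM/MEM
[1] i1,i2  st;and  -- pair
[2] i3  ld  -- WAW r1
[3] i4,i5  or;st  -- pair
[4] i6,i7  xor;blt  -- pair

ISSUED = 4,5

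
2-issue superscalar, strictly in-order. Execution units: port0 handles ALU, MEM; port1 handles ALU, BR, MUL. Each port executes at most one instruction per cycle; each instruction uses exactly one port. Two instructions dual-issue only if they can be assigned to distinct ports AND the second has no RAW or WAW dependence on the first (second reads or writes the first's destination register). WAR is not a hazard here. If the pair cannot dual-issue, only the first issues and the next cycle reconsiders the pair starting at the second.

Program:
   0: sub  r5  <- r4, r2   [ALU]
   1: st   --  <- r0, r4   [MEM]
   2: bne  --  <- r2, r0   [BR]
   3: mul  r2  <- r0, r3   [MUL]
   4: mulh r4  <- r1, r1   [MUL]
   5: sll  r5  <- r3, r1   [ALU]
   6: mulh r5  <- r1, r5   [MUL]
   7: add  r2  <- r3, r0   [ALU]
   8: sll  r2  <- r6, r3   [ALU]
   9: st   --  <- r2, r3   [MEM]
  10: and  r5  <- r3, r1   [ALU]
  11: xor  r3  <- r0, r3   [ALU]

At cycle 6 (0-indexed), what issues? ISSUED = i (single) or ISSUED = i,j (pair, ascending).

ISSUED = 9,10

c0: i0/i1 sub st  dual
c1: i2 bne  no-port BR/MUL
c2: i3 mul  no-port MUL/MUL
c3: i4/i5 mulh sll  dual
c4: i6/i7 mulh add  dual
c5: i8 sll  RAW r2
c6: i9/i10 st and  dual
c7: i11 xor  tail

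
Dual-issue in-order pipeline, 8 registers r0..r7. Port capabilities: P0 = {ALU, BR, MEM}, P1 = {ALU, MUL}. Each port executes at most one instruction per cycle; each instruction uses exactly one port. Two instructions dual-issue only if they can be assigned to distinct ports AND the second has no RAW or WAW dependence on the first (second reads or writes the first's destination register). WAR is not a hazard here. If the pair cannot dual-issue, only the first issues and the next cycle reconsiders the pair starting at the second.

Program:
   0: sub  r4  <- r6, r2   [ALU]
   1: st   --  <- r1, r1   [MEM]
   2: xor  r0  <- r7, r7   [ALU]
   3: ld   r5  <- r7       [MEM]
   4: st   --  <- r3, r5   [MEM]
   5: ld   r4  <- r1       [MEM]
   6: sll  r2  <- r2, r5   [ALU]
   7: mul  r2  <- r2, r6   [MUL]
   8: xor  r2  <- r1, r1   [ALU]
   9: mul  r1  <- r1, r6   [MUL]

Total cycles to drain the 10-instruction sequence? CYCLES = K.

  cy0 -> i0/i1 (sub/st) 2-wide
  cy1 -> i2/i3 (xor/ld) 2-wide
  cy2 -> i4 (st) no-port MEM/MEM
  cy3 -> i5/i6 (ld/sll) 2-wide
  cy4 -> i7 (mul) WAW r2
  cy5 -> i8/i9 (xor/mul) 2-wide

CYCLES = 6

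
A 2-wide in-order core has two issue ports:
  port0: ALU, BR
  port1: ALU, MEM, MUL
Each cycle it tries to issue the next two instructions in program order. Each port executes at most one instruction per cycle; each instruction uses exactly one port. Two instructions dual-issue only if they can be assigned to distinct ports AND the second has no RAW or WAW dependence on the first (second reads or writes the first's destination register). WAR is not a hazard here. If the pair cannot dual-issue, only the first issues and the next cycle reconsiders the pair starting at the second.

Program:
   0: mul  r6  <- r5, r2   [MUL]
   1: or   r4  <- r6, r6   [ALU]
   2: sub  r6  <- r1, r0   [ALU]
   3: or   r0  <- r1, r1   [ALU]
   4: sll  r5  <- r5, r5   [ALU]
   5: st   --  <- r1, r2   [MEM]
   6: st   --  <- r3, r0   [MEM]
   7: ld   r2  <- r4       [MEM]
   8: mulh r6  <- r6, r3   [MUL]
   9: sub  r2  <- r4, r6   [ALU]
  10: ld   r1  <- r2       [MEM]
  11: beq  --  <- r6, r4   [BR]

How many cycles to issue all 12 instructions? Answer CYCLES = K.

CYCLES = 9

0. mul.MUL @i0  | RAW r6
1. or.ALU;sub.ALU @i1,i2  | dual
2. or.ALU;sll.ALU @i3,i4  | dual
3. st.MEM @i5  | no-port MEM/MEM
4. st.MEM @i6  | no-port MEM/MEM
5. ld.MEM @i7  | no-port MEM/MUL
6. mulh.MUL @i8  | RAW r6
7. sub.ALU @i9  | RAW r2
8. ld.MEM;beq.BR @i10,i11  | dual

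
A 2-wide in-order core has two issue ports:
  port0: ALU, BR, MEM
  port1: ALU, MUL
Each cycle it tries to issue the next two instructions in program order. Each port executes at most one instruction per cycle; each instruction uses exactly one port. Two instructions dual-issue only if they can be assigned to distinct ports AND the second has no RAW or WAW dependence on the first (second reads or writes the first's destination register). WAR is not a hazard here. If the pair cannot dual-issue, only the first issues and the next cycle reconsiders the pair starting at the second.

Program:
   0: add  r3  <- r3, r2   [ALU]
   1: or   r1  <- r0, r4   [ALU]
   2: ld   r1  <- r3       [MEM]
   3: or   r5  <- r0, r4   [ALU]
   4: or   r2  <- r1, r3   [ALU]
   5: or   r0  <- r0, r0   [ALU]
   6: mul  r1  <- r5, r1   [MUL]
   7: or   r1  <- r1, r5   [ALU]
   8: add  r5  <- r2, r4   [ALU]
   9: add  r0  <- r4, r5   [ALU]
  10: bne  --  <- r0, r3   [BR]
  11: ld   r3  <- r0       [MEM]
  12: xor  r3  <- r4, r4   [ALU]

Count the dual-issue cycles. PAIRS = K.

0. add;or @i0&i1  | pair
1. ld;or @i2&i3  | pair
2. or;or @i4&i5  | pair
3. mul @i6  | RAW+WAW r1
4. or;add @i7&i8  | pair
5. add @i9  | RAW r0
6. bne @i10  | no-port BR/MEM
7. ld @i11  | WAW r3
8. xor @i12  | tail

PAIRS = 4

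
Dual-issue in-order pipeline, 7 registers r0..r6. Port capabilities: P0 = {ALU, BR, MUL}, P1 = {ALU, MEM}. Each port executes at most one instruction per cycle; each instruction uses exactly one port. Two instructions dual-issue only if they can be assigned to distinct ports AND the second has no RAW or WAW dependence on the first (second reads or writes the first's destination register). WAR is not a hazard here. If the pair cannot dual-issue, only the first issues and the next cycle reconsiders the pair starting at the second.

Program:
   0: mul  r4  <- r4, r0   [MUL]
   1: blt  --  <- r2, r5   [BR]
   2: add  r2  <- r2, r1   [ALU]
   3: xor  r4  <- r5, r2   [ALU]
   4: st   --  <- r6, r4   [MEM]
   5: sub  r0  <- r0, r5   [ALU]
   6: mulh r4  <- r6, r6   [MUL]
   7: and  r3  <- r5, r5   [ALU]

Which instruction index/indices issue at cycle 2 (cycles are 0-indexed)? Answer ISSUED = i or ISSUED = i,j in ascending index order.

ISSUED = 3

t=0 i0:mul ; no-port MUL/BR
t=1 i1,i2:blt;add ; pair
t=2 i3:xor ; RAW r4
t=3 i4,i5:st;sub ; pair
t=4 i6,i7:mulh;and ; pair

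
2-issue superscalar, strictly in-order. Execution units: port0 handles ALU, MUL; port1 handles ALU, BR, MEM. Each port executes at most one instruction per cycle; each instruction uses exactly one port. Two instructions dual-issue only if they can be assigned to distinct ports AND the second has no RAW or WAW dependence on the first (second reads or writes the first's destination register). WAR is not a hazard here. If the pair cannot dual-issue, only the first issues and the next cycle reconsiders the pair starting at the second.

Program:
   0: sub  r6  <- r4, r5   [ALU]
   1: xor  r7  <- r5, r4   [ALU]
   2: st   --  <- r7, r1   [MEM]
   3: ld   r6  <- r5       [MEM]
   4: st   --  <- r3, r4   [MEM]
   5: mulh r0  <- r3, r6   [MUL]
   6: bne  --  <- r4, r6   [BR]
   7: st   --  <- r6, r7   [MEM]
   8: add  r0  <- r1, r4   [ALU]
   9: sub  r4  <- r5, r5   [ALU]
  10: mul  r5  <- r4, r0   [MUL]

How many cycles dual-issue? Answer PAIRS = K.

PAIRS = 3

#0 head=0: sub.ALU/xor.ALU i0,i1 2-wide
#1 head=2: st.MEM i2 no-port MEM/MEM
#2 head=3: ld.MEM i3 no-port MEM/MEM
#3 head=4: st.MEM/mulh.MUL i4,i5 2-wide
#4 head=6: bne.BR i6 no-port BR/MEM
#5 head=7: st.MEM/add.ALU i7,i8 2-wide
#6 head=9: sub.ALU i9 RAW r4
#7 head=10: mul.MUL i10 tail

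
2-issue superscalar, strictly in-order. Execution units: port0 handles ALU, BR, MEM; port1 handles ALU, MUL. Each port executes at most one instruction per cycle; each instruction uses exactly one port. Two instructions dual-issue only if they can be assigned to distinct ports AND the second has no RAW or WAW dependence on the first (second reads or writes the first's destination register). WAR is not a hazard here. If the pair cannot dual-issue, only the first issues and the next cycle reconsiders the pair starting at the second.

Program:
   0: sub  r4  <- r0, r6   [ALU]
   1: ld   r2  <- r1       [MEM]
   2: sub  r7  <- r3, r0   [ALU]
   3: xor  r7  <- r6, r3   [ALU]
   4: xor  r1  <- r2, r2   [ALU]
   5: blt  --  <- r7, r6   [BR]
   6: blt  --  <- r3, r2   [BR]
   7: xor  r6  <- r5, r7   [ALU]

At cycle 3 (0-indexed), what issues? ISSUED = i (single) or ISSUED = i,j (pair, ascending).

[0] i0+i1  sub.ALU/ld.MEM  -- 2-wide
[1] i2  sub.ALU  -- WAW r7
[2] i3+i4  xor.ALU/xor.ALU  -- 2-wide
[3] i5  blt.BR  -- no-port BR/BR
[4] i6+i7  blt.BR/xor.ALU  -- 2-wide

ISSUED = 5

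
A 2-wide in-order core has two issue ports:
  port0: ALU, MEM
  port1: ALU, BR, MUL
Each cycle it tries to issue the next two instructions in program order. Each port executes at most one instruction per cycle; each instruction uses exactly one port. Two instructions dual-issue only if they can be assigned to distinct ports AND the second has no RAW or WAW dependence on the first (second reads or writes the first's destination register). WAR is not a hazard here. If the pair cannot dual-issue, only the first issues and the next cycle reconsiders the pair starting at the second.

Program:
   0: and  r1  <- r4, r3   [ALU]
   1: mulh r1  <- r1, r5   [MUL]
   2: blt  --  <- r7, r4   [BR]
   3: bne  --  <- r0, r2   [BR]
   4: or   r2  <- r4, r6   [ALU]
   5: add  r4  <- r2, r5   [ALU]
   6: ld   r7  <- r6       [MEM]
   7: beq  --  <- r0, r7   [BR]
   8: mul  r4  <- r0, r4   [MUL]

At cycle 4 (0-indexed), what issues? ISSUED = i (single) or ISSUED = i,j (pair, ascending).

[0] i0  and  -- RAW+WAW r1
[1] i1  mulh  -- no-port MUL/BR
[2] i2  blt  -- no-port BR/BR
[3] i3/i4  bne or  -- dual
[4] i5/i6  add ld  -- dual
[5] i7  beq  -- no-port BR/MUL
[6] i8  mul  -- tail

ISSUED = 5,6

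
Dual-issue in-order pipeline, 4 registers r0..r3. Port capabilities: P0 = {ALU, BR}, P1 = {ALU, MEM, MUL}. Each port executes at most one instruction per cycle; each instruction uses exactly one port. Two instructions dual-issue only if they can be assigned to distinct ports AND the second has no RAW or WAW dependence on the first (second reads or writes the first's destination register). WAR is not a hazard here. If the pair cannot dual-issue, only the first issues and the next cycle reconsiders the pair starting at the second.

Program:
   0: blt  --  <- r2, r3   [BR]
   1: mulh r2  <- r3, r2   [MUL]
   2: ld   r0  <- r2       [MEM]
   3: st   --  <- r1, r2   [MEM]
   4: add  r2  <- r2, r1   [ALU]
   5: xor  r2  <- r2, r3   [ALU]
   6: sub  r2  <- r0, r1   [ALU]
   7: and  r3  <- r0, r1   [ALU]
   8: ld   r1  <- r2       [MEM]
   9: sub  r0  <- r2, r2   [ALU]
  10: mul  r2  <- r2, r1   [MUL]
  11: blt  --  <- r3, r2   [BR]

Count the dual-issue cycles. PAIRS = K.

PAIRS = 4

0. blt.BR;mulh.MUL @i0&i1  | pair
1. ld.MEM @i2  | no-port MEM/MEM
2. st.MEM;add.ALU @i3&i4  | pair
3. xor.ALU @i5  | WAW r2
4. sub.ALU;and.ALU @i6&i7  | pair
5. ld.MEM;sub.ALU @i8&i9  | pair
6. mul.MUL @i10  | RAW r2
7. blt.BR @i11  | tail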